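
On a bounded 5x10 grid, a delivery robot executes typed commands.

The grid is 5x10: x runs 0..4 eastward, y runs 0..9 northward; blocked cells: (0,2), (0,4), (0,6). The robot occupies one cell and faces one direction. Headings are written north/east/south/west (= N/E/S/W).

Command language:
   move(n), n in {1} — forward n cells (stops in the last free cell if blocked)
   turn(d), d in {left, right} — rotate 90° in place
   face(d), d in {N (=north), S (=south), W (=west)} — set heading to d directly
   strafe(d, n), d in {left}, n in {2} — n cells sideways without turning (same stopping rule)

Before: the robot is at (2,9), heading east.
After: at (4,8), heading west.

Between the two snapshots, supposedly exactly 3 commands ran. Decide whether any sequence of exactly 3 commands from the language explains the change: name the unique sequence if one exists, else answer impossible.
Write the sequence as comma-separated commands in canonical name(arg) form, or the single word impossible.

impossible

no 3-step route produces this change.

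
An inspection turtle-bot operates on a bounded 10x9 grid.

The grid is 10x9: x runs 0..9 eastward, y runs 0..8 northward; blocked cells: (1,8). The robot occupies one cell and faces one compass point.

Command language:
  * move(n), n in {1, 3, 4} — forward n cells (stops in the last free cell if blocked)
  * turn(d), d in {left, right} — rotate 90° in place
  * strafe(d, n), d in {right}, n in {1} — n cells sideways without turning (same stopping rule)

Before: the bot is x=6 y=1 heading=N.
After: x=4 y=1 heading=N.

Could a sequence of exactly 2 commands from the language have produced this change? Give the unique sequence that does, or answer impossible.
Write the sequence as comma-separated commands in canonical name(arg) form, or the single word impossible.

no 2-step route produces this change.

impossible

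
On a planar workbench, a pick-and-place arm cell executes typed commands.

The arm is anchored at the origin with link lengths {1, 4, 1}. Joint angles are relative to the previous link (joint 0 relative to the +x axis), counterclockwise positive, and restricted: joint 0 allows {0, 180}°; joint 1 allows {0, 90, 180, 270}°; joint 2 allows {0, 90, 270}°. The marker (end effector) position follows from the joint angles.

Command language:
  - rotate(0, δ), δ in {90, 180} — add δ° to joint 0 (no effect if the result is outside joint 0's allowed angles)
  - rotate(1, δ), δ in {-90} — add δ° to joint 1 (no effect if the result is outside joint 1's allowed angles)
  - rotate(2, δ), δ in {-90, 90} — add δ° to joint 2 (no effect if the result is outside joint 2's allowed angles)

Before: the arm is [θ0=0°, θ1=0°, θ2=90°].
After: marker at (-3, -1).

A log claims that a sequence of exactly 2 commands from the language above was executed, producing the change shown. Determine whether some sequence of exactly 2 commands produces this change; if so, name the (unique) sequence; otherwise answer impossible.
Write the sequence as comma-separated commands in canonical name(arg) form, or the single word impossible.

begin: [θ0=0°, θ1=0°, θ2=90°]
[1] after rotate(1, -90): [θ0=0°, θ1=270°, θ2=90°]
[2] after rotate(1, -90): [θ0=0°, θ1=180°, θ2=90°]
uniquely the one of 25 2-step routes that fits.

rotate(1, -90), rotate(1, -90)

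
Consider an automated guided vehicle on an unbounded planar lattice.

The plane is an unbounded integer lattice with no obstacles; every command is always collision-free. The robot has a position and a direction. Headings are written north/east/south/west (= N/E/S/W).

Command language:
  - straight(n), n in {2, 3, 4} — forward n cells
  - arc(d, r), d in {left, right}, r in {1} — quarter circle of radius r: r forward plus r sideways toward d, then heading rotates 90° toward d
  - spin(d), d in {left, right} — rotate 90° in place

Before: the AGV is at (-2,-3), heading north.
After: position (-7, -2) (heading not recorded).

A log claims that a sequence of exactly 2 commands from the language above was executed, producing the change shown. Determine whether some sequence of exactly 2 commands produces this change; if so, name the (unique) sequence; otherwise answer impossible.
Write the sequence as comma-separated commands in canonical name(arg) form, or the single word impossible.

arc(left, 1), straight(4)

key: order matters: swapping arc(left, 1) and straight(4) lands elsewhere
start: at (-2,-3), heading north
step 1 (arc(left, 1)): at (-3,-2), heading west
step 2 (straight(4)): at (-7,-2), heading west
no rival 2-sequence matches.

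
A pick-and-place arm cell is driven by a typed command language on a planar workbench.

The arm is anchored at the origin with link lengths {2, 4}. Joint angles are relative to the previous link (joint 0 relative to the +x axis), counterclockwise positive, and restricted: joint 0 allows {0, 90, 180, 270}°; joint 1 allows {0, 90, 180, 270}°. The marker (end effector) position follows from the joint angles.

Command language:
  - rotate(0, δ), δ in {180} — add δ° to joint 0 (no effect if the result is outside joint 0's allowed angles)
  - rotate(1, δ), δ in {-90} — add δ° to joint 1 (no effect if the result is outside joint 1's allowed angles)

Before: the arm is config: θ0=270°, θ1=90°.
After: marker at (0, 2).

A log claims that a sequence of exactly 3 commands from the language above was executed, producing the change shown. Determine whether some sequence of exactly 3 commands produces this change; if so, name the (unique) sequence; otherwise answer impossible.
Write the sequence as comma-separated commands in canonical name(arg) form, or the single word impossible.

t0: config: θ0=270°, θ1=90°
t=1 rotate(1, -90) ⇒ config: θ0=270°, θ1=0°
t=2 rotate(1, -90) ⇒ config: θ0=270°, θ1=270°
t=3 rotate(1, -90) ⇒ config: θ0=270°, θ1=180°
uniquely the one of 8 3-step routes that fits.

rotate(1, -90), rotate(1, -90), rotate(1, -90)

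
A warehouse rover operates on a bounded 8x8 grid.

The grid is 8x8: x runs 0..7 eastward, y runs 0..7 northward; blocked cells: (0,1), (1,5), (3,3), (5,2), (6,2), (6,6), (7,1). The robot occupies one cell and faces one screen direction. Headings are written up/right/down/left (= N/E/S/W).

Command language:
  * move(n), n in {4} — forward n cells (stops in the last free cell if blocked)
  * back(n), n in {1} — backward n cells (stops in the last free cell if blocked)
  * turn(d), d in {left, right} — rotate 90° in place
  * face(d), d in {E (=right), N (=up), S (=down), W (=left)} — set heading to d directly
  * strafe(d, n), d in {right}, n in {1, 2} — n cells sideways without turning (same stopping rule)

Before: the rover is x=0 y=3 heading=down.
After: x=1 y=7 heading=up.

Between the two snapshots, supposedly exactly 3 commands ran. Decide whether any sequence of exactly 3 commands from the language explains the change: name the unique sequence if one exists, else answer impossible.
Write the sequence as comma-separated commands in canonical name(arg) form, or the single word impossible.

face(N), move(4), strafe(right, 1)

key: cell and facing (now N) both changed — the 3 commands mix motion and turning
start: x=0 y=3 heading=down
[1] after face(N): x=0 y=3 heading=up
[2] after move(4): x=0 y=7 heading=up
[3] after strafe(right, 1): x=1 y=7 heading=up
all 1000 alternatives checked — unique.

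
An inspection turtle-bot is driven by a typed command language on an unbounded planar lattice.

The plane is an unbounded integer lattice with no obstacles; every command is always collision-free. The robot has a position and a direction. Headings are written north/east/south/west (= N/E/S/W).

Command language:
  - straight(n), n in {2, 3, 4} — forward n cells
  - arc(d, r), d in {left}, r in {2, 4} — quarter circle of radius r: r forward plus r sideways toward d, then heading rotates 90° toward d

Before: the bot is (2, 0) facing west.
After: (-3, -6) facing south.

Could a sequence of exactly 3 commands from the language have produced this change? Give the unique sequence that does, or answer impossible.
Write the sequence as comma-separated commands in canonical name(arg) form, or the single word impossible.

straight(3), arc(left, 2), straight(4)

key: order matters: swapping straight(3) and straight(4) lands elsewhere
t0: (2, 0) facing west
t=1 straight(3) ⇒ (-1, 0) facing west
t=2 arc(left, 2) ⇒ (-3, -2) facing south
t=3 straight(4) ⇒ (-3, -6) facing south
all 125 alternatives checked — unique.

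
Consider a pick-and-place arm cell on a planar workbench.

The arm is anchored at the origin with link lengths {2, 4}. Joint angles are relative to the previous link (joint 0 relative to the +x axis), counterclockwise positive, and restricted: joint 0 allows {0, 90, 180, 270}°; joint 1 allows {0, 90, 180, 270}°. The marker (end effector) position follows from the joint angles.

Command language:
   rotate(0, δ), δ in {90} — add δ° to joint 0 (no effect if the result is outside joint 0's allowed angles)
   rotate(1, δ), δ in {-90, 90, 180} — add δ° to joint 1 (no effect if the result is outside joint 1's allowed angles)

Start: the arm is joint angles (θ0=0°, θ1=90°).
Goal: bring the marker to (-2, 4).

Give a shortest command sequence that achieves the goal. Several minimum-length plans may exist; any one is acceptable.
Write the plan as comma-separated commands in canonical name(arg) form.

rotate(0, 90), rotate(0, 90), rotate(1, 180)

t0: joint angles (θ0=0°, θ1=90°)
t=1 rotate(0, 90) ⇒ joint angles (θ0=90°, θ1=90°)
t=2 rotate(0, 90) ⇒ joint angles (θ0=180°, θ1=90°)
t=3 rotate(1, 180) ⇒ joint angles (θ0=180°, θ1=270°)
minimal: 3 command(s), checked below 3.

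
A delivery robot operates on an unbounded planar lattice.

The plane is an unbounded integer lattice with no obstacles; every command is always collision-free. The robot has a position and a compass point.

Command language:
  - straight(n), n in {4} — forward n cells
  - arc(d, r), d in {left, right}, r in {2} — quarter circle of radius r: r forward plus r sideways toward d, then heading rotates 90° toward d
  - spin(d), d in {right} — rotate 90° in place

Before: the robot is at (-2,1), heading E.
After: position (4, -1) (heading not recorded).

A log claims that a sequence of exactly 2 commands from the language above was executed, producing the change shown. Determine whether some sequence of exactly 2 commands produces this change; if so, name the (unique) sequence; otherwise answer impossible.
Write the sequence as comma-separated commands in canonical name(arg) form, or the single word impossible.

straight(4), arc(right, 2)

key: running arc(right, 2) before straight(4) would end elsewhere — order is forced
begin: at (-2,1), heading E
1. straight(4) → at (2,1), heading E
2. arc(right, 2) → at (4,-1), heading S
uniquely the one of 16 2-step routes that fits.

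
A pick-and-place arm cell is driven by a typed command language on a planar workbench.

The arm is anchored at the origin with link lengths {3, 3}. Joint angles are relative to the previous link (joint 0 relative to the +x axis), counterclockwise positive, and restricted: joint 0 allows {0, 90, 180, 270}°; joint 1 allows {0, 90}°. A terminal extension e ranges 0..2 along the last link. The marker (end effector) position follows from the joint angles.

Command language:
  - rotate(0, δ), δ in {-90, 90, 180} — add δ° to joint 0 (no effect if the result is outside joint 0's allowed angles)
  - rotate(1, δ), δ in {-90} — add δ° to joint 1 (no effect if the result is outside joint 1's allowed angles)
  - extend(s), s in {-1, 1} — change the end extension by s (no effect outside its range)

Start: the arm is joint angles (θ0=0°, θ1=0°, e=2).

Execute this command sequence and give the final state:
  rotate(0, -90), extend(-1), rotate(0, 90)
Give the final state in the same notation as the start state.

t0: joint angles (θ0=0°, θ1=0°, e=2)
1. rotate(0, -90) → joint angles (θ0=270°, θ1=0°, e=2)
2. extend(-1) → joint angles (θ0=270°, θ1=0°, e=1)
3. rotate(0, 90) → joint angles (θ0=0°, θ1=0°, e=1)

joint angles (θ0=0°, θ1=0°, e=1)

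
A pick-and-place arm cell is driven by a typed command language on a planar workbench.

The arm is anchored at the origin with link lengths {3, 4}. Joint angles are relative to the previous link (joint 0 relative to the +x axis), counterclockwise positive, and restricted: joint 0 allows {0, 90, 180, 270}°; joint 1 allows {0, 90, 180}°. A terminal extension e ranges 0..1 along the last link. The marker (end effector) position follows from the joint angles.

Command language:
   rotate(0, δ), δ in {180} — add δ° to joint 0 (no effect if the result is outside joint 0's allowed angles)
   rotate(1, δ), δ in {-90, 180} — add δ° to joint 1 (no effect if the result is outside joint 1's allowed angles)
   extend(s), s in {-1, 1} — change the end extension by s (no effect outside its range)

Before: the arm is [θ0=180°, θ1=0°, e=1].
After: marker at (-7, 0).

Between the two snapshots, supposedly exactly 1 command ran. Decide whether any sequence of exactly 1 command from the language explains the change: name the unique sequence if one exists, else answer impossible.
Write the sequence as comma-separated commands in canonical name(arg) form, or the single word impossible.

t0: [θ0=180°, θ1=0°, e=1]
[1] after extend(-1): [θ0=180°, θ1=0°, e=0]
no other 1-command option fits: unique.

extend(-1)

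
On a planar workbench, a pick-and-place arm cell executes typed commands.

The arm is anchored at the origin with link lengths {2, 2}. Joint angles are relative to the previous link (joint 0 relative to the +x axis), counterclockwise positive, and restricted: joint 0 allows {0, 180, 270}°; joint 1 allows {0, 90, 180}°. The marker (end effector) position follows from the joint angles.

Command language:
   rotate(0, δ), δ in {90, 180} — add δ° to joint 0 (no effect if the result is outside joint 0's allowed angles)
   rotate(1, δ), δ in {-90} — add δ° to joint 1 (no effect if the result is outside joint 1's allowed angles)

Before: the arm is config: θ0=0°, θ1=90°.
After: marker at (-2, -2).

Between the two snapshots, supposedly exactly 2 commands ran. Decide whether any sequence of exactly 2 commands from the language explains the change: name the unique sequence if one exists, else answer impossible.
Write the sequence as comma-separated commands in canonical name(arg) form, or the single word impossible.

rotate(0, 90), rotate(0, 180)

key: running rotate(0, 180) before rotate(0, 90) would end elsewhere — order is forced
begin: config: θ0=0°, θ1=90°
step 1 (rotate(0, 90)): config: θ0=0°, θ1=90°
step 2 (rotate(0, 180)): config: θ0=180°, θ1=90°
no rival 2-sequence matches.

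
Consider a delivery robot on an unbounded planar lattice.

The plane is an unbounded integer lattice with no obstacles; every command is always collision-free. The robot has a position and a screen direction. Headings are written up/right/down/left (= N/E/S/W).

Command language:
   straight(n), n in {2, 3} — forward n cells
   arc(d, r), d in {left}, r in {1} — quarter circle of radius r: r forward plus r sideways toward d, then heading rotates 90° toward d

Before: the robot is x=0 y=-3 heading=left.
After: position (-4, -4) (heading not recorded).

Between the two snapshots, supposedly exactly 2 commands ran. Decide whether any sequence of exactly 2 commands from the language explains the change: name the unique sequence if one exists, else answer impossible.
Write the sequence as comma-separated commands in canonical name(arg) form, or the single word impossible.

key: order matters: swapping straight(3) and arc(left, 1) lands elsewhere
t0: x=0 y=-3 heading=left
[1] after straight(3): x=-3 y=-3 heading=left
[2] after arc(left, 1): x=-4 y=-4 heading=down
all 9 alternatives checked — unique.

straight(3), arc(left, 1)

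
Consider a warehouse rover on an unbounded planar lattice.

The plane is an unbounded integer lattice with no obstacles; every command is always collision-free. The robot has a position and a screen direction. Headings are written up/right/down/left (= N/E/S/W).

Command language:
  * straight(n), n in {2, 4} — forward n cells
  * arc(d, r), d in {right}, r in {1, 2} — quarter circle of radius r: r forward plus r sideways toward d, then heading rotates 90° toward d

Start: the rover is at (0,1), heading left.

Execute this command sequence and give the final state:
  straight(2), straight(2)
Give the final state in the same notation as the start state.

start: at (0,1), heading left
t=1 straight(2) ⇒ at (-2,1), heading left
t=2 straight(2) ⇒ at (-4,1), heading left

at (-4,1), heading left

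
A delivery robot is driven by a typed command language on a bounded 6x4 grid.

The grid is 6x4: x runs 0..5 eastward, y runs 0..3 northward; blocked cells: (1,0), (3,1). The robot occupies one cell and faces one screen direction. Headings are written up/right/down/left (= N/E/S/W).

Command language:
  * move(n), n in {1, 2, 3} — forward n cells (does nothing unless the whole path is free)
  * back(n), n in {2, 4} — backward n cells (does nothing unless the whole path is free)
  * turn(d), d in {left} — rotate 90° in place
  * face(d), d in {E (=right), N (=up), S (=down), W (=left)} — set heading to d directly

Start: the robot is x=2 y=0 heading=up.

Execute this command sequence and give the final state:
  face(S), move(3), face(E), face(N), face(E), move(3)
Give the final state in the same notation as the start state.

x=5 y=0 heading=right

begin: x=2 y=0 heading=up
1. face(S) → x=2 y=0 heading=down
2. move(3) → x=2 y=0 heading=down
3. face(E) → x=2 y=0 heading=right
4. face(N) → x=2 y=0 heading=up
5. face(E) → x=2 y=0 heading=right
6. move(3) → x=5 y=0 heading=right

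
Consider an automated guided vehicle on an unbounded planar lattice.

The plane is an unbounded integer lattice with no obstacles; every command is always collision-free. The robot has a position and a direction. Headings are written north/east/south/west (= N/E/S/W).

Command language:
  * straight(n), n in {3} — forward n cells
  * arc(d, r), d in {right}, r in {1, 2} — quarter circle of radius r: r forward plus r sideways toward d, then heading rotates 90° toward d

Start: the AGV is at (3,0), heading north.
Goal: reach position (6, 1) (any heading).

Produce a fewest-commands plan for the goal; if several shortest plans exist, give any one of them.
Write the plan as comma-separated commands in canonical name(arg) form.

arc(right, 2), arc(right, 1)

start: at (3,0), heading north
t=1 arc(right, 2) ⇒ at (5,2), heading east
t=2 arc(right, 1) ⇒ at (6,1), heading south
nothing shorter than 2 reaches the goal.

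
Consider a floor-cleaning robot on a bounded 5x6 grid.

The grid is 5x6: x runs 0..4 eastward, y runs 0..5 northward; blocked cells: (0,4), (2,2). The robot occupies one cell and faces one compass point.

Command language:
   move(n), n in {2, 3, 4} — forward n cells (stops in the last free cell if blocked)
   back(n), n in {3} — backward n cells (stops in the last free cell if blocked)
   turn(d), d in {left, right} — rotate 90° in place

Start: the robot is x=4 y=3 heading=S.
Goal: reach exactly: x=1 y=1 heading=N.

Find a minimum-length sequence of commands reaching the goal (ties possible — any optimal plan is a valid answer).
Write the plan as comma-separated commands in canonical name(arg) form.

initial: x=4 y=3 heading=S
t=1 move(2) ⇒ x=4 y=1 heading=S
t=2 turn(right) ⇒ x=4 y=1 heading=W
t=3 move(3) ⇒ x=1 y=1 heading=W
t=4 turn(right) ⇒ x=1 y=1 heading=N
shorter routes all fall short; 4 is best.

move(2), turn(right), move(3), turn(right)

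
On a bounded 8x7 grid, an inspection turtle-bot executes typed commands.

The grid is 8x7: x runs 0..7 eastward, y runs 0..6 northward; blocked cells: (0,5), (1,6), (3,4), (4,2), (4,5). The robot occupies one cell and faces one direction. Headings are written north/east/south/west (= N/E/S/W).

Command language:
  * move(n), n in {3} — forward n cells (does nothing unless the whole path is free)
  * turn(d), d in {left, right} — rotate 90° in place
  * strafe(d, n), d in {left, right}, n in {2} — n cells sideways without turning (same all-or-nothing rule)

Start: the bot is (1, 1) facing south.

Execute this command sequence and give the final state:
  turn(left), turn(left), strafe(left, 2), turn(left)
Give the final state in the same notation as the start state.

start: (1, 1) facing south
t=1 turn(left) ⇒ (1, 1) facing east
t=2 turn(left) ⇒ (1, 1) facing north
t=3 strafe(left, 2) ⇒ (1, 1) facing north
t=4 turn(left) ⇒ (1, 1) facing west

(1, 1) facing west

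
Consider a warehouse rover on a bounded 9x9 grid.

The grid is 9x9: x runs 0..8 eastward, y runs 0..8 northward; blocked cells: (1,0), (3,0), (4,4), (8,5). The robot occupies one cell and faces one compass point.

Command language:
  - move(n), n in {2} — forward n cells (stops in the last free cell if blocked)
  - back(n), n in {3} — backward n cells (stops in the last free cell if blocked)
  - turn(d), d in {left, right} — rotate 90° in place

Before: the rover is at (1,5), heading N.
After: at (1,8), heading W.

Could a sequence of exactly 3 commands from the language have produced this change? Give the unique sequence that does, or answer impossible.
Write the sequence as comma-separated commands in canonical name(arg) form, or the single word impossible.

move(2), move(2), turn(left)

key: position moved to (1,8) AND the heading swung to W — translation plus rotation needed
t0: at (1,5), heading N
1. move(2) → at (1,7), heading N
2. move(2) → at (1,8), heading N
3. turn(left) → at (1,8), heading W
no other 3-command option fits: unique.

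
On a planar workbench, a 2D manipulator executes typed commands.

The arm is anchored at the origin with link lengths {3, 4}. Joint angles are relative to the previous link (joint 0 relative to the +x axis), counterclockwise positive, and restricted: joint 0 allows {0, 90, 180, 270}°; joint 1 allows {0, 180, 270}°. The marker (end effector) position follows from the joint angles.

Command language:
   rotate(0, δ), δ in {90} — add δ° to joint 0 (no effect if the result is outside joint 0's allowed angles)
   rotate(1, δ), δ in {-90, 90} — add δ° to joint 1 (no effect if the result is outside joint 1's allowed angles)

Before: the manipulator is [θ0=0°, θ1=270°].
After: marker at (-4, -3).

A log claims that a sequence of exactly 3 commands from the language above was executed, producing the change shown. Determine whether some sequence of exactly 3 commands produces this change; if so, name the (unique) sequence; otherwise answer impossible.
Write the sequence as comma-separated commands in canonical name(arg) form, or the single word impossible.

rotate(0, 90), rotate(0, 90), rotate(0, 90)

begin: [θ0=0°, θ1=270°]
1. rotate(0, 90) → [θ0=90°, θ1=270°]
2. rotate(0, 90) → [θ0=180°, θ1=270°]
3. rotate(0, 90) → [θ0=270°, θ1=270°]
no other 3-command option fits: unique.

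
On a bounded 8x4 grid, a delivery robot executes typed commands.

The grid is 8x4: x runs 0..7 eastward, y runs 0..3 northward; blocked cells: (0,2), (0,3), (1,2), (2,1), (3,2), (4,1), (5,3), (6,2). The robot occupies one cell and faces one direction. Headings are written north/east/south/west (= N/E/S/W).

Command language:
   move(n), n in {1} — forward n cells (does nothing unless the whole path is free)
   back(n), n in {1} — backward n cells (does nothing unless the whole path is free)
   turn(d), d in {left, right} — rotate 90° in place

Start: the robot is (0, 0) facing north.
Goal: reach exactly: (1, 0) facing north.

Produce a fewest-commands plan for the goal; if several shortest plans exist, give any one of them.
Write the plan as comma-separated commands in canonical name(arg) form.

start: (0, 0) facing north
t=1 turn(left) ⇒ (0, 0) facing west
t=2 back(1) ⇒ (1, 0) facing west
t=3 turn(right) ⇒ (1, 0) facing north
no 2-step plan works, so 3 is optimal.

turn(left), back(1), turn(right)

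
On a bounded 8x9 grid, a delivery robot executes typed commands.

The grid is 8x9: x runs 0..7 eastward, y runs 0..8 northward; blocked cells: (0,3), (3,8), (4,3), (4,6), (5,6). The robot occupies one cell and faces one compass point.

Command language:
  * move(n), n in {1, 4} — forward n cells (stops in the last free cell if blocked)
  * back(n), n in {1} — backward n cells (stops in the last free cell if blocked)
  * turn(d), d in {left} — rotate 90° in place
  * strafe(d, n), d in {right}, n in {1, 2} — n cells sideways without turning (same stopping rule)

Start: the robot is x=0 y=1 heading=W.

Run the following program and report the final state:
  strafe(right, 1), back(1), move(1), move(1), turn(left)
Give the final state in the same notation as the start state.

start: x=0 y=1 heading=W
t=1 strafe(right, 1) ⇒ x=0 y=2 heading=W
t=2 back(1) ⇒ x=1 y=2 heading=W
t=3 move(1) ⇒ x=0 y=2 heading=W
t=4 move(1) ⇒ x=0 y=2 heading=W
t=5 turn(left) ⇒ x=0 y=2 heading=S

x=0 y=2 heading=S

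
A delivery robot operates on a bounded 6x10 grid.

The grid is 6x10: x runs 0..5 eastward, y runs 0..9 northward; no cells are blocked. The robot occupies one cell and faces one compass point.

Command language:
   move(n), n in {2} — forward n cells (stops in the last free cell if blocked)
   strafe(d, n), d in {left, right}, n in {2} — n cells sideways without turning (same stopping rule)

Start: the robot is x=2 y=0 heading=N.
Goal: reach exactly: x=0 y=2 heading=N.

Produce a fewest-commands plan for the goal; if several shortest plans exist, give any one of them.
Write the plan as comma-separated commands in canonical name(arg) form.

strafe(left, 2), move(2)

begin: x=2 y=0 heading=N
1. strafe(left, 2) → x=0 y=0 heading=N
2. move(2) → x=0 y=2 heading=N
minimal: 2 command(s), checked below 2.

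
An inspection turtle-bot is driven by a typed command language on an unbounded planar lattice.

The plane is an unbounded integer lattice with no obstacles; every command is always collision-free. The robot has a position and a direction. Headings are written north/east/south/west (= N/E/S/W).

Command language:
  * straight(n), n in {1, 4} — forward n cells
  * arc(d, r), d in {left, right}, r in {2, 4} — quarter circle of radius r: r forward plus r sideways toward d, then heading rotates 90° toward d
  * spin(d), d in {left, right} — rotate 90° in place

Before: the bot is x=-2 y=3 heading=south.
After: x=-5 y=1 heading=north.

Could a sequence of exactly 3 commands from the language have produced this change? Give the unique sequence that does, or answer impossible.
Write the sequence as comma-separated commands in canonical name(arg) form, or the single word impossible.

key: order matters: swapping arc(right, 2) and spin(right) lands elsewhere
t0: x=-2 y=3 heading=south
step 1 (arc(right, 2)): x=-4 y=1 heading=west
step 2 (straight(1)): x=-5 y=1 heading=west
step 3 (spin(right)): x=-5 y=1 heading=north
all 512 alternatives checked — unique.

arc(right, 2), straight(1), spin(right)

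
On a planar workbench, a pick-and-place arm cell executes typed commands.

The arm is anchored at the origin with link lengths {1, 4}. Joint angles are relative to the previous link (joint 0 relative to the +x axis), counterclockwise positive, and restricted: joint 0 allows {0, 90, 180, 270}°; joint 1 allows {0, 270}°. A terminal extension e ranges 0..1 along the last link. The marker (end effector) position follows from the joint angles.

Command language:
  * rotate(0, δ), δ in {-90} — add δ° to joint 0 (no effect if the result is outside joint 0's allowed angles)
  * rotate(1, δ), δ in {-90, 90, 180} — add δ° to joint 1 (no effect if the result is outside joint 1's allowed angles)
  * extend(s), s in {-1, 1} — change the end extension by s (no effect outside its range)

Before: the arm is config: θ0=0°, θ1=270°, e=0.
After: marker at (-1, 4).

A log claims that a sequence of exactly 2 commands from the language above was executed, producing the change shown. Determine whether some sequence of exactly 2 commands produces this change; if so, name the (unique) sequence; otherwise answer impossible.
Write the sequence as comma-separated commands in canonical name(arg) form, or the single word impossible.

rotate(0, -90), rotate(0, -90)

start: config: θ0=0°, θ1=270°, e=0
step 1 (rotate(0, -90)): config: θ0=270°, θ1=270°, e=0
step 2 (rotate(0, -90)): config: θ0=180°, θ1=270°, e=0
uniquely the one of 36 2-step routes that fits.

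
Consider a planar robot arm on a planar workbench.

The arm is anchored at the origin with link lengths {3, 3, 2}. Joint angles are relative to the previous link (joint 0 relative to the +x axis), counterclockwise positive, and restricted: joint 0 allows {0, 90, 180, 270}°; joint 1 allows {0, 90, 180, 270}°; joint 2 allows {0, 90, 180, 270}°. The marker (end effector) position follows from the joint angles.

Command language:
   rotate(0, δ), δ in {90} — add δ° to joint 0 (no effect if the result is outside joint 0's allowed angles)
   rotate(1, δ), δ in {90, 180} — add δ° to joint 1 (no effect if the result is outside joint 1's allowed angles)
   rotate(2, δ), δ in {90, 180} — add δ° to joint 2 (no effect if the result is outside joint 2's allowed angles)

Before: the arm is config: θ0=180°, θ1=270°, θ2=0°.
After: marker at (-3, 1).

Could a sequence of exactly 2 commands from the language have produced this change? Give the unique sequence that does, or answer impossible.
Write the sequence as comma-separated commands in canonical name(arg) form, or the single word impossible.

rotate(2, 90), rotate(2, 90)

start: config: θ0=180°, θ1=270°, θ2=0°
1. rotate(2, 90) → config: θ0=180°, θ1=270°, θ2=90°
2. rotate(2, 90) → config: θ0=180°, θ1=270°, θ2=180°
no rival 2-sequence matches.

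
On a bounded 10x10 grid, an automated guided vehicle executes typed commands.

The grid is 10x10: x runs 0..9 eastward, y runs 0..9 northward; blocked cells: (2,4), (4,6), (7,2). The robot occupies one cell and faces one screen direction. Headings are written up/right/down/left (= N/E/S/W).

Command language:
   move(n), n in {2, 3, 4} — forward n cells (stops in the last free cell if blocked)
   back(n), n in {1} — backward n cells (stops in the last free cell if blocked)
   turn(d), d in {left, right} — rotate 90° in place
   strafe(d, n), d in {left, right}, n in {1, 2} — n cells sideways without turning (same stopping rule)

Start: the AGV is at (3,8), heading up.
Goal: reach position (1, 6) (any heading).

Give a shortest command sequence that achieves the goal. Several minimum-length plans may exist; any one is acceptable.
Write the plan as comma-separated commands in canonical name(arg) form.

t0: at (3,8), heading up
t=1 turn(left) ⇒ at (3,8), heading left
t=2 strafe(left, 2) ⇒ at (3,6), heading left
t=3 move(2) ⇒ at (1,6), heading left
nothing shorter than 3 reaches the goal.

turn(left), strafe(left, 2), move(2)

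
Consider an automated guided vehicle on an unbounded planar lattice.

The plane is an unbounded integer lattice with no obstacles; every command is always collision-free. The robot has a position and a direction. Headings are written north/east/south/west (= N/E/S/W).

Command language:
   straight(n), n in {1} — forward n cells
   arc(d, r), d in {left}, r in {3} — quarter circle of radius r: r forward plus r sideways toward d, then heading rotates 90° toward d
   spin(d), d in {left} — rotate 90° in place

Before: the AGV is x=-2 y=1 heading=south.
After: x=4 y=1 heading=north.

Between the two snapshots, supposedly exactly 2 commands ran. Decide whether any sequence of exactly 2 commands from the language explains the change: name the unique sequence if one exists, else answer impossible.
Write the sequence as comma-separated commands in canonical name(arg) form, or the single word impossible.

key: cell and facing (now N) both changed — the 2 commands mix motion and turning
from: x=-2 y=1 heading=south
1. arc(left, 3) → x=1 y=-2 heading=east
2. arc(left, 3) → x=4 y=1 heading=north
no rival 2-sequence matches.

arc(left, 3), arc(left, 3)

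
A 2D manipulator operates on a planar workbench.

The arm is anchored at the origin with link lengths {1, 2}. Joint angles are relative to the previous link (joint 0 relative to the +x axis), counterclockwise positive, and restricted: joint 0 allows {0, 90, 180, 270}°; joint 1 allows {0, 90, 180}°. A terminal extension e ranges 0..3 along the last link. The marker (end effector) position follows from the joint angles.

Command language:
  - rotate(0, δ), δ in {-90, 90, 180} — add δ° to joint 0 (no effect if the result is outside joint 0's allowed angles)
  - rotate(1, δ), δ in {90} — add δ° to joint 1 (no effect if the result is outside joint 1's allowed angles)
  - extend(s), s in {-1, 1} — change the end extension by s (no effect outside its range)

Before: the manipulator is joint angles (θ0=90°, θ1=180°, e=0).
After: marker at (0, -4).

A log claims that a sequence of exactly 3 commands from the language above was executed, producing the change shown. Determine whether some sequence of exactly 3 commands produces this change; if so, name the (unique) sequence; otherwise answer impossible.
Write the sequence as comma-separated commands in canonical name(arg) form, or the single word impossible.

start: joint angles (θ0=90°, θ1=180°, e=0)
1. extend(1) → joint angles (θ0=90°, θ1=180°, e=1)
2. extend(1) → joint angles (θ0=90°, θ1=180°, e=2)
3. extend(1) → joint angles (θ0=90°, θ1=180°, e=3)
no other 3-command option fits: unique.

extend(1), extend(1), extend(1)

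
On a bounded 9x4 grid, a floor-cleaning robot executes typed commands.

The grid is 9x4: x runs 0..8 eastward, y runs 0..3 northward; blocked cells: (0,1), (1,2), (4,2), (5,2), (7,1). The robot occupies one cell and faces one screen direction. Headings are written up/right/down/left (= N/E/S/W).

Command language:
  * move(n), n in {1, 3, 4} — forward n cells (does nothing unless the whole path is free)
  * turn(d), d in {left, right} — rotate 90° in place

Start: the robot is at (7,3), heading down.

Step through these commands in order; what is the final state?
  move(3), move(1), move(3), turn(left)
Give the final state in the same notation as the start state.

start: at (7,3), heading down
t=1 move(3) ⇒ at (7,3), heading down
t=2 move(1) ⇒ at (7,2), heading down
t=3 move(3) ⇒ at (7,2), heading down
t=4 turn(left) ⇒ at (7,2), heading right

at (7,2), heading right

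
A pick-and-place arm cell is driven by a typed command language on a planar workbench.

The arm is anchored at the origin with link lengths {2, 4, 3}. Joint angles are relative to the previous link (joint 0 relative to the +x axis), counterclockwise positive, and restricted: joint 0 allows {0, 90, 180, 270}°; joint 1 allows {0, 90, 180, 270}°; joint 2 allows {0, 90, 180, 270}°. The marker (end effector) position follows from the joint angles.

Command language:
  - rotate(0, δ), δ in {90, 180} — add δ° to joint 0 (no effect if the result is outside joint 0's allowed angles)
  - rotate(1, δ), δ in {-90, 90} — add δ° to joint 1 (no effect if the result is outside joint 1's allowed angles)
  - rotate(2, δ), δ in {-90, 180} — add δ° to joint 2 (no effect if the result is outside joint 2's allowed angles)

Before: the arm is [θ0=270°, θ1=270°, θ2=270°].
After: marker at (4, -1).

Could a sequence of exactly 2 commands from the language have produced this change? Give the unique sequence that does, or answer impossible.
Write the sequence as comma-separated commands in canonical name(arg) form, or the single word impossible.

rotate(0, 90), rotate(0, 90)

t0: [θ0=270°, θ1=270°, θ2=270°]
[1] after rotate(0, 90): [θ0=0°, θ1=270°, θ2=270°]
[2] after rotate(0, 90): [θ0=90°, θ1=270°, θ2=270°]
no rival 2-sequence matches.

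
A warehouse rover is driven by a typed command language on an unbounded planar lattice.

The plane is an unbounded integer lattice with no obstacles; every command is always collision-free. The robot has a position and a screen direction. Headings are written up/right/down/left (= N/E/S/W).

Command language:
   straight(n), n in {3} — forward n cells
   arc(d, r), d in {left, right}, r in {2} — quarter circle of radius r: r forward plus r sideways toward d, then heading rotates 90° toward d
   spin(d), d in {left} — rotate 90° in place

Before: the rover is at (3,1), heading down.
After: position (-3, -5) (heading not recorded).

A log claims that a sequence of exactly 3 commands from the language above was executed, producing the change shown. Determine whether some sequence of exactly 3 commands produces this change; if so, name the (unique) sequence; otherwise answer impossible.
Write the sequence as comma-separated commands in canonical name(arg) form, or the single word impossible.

initial: at (3,1), heading down
step 1 (arc(right, 2)): at (1,-1), heading left
step 2 (arc(left, 2)): at (-1,-3), heading down
step 3 (arc(right, 2)): at (-3,-5), heading left
all 64 alternatives checked — unique.

arc(right, 2), arc(left, 2), arc(right, 2)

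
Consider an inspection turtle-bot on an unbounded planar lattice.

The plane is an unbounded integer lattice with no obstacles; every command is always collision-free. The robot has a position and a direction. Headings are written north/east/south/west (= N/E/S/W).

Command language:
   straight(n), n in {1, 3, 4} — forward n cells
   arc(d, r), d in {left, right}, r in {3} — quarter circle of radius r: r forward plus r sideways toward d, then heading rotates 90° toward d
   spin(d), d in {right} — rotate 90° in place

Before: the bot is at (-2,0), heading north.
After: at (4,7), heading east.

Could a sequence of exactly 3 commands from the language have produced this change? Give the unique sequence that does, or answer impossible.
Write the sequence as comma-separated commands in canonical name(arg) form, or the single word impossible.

key: order matters: swapping straight(4) and straight(3) lands elsewhere
initial: at (-2,0), heading north
step 1 (straight(4)): at (-2,4), heading north
step 2 (arc(right, 3)): at (1,7), heading east
step 3 (straight(3)): at (4,7), heading east
all 216 alternatives checked — unique.

straight(4), arc(right, 3), straight(3)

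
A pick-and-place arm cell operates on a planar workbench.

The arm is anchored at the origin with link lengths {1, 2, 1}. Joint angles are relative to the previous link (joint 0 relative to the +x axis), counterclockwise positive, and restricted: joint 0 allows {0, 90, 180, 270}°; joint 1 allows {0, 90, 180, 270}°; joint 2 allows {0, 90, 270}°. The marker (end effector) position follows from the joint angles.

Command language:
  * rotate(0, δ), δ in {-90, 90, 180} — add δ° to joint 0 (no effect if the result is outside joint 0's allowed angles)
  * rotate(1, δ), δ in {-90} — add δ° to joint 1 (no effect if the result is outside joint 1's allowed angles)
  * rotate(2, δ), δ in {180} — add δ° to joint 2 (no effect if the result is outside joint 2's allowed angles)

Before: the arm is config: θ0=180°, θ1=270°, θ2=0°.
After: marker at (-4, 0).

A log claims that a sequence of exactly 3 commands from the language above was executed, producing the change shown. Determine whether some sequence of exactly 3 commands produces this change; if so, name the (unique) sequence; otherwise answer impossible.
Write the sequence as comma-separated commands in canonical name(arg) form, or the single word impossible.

rotate(1, -90), rotate(1, -90), rotate(1, -90)

initial: config: θ0=180°, θ1=270°, θ2=0°
t=1 rotate(1, -90) ⇒ config: θ0=180°, θ1=180°, θ2=0°
t=2 rotate(1, -90) ⇒ config: θ0=180°, θ1=90°, θ2=0°
t=3 rotate(1, -90) ⇒ config: θ0=180°, θ1=0°, θ2=0°
no other 3-command option fits: unique.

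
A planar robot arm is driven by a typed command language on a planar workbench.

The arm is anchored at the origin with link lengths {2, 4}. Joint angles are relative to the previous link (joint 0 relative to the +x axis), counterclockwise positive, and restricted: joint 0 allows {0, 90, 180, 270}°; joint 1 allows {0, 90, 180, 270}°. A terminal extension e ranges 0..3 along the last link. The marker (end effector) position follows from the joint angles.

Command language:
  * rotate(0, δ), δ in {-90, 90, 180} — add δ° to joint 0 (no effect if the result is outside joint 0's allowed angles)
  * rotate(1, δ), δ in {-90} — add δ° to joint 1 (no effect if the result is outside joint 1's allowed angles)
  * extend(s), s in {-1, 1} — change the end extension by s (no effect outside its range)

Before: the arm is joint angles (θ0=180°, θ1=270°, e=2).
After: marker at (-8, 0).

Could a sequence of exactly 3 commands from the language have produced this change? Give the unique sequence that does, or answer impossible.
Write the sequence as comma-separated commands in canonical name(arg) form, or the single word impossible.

rotate(1, -90), rotate(1, -90), rotate(1, -90)

start: joint angles (θ0=180°, θ1=270°, e=2)
[1] after rotate(1, -90): joint angles (θ0=180°, θ1=180°, e=2)
[2] after rotate(1, -90): joint angles (θ0=180°, θ1=90°, e=2)
[3] after rotate(1, -90): joint angles (θ0=180°, θ1=0°, e=2)
uniquely the one of 216 3-step routes that fits.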